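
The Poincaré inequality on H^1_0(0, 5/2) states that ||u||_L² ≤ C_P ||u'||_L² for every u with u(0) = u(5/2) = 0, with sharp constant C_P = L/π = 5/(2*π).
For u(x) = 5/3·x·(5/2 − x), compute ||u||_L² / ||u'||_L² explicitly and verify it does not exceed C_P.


||u||_L² / ||u'||_L² = sqrt(10)/4 < C_P = 5/(2*π).

u(x) = 5/3·x·(5/2 − x), so u'(x) = 25/6 - 10*x/3.
u(x) = 5/3·x·(5/2 − x) vanishes at x = 0 and x = 5/2, so u ∈ H^1_0(0, 5/2). Differentiate via the product rule and integrate the resulting polynomials term by term.
  ∫_0^5/2 u² dx = ∫_0^5/2 (25*x^4/9 - 125*x^3/9 + 625*x^2/36) dx. Term by term:
    ∫_0^5/2 25*x^4/9 dx = 15625/288;  ∫_0^5/2 -125*x^3/9 dx = -78125/576;  ∫_0^5/2 625*x^2/36 dx = 78125/864.
  Sum: 15625/288 − 78125/576 + 78125/864 = 15625/1728.
  ∫_0^5/2 (u')² dx = ∫_0^5/2 (100*x^2/9 - 250*x/9 + 625/36) dx. Term by term:
    ∫_0^5/2 100*x^2/9 dx = 3125/54;  ∫_0^5/2 -250*x/9 dx = -3125/36;  ∫_0^5/2 625/36 dx = 3125/72.
  Sum: 3125/54 − 3125/36 + 3125/72 = 3125/216.
∫_0^5/2 u² dx = 15625/1728, so ||u||_L² = 125*sqrt(3)/72.
∫_0^5/2 (u')² dx = 3125/216, so ||u'||_L² = 25*sqrt(30)/36.
Ratio ||u||_L² / ||u'||_L² = sqrt(10)/4.
Sharp Poincaré constant on H^1_0(0, 5/2) is C_P = L/π = 5/(2*π), achieved by sin(2*π/5·x).
A polynomial bump cannot attain the sharp Poincaré constant (only the first sine eigenfunction does), so the ratio is strictly less than C_P, consistent with ||u||_L² ≤ C_P ||u'||_L².


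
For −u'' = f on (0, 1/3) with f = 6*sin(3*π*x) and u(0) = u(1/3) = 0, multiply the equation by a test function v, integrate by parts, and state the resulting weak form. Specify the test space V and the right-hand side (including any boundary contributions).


V = H^1_0(0, 1/3) (so v(0) = v(1/3) = 0); weak form: ∫_0^1/3 u'v' dx = ∫_0^1/3 (6*sin(3*π*x)) v dx for all v ∈ V.

Multiply both sides by a test function v and integrate from 0 to 1/3:
  ∫_0^1/3 −u''(x) v(x) dx = ∫_0^1/3 f(x) v(x) dx.
Integrate the LHS by parts once:
  ∫_0^1/3 −u'' v dx = −[u'(x) v(x)]_0^1/3 + ∫_0^1/3 u'(x) v'(x) dx.
Thus ∫_0^1/3 u'(x) v'(x) dx = ∫_0^1/3 f(x) v(x) dx + [u'(x) v(x)]_0^1/3.
Choose V so that boundary terms are either known or forced to vanish.
u is Dirichlet: u(0) = u(1/3) = 0. Let V = H^1_0(0, 1/3); then v(0) = v(1/3) = 0, and [u' v]_0^1/3 = 0.
Weak formulation: find u (satisfying any essential BC) such that ∫_0^1/3 u'(x) v'(x) dx = ∫_0^1/3 f v dx for all v ∈ V.
Substituting f(x) = 6*sin(3*π*x), the right-hand side is ∫_0^1/3 (6*sin(3*π*x)) v dx.


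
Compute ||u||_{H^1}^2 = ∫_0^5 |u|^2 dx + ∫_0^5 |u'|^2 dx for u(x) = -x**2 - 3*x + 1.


||u||_{H^1}^2 = 12875/6

The H^1 norm (squared) on an interval (0, L) is
  ||u||_{H^1}^2 = ∫_0^L u(x)^2 dx + ∫_0^L u'(x)^2 dx.
Compute u'(x) = -2*x - 3.
Then u(x)^2 = x**4 + 6*x**3 + 7*x**2 - 6*x + 1 and u'(x)^2 = 4*x**2 + 12*x + 9.
Integrate each monomial from 0 to 5 using ∫_0^5 c·x^n dx = c·5^(n+1)/(n+1):
  ∫_0^5 u(x)^2 dx = ∫_0^5 (x^4 + 6*x^3 + 7*x^2 - 6*x + 1) dx. Term by term:
    ∫_0^5 x^4 dx = 625;  ∫_0^5 6*x^3 dx = 1875/2;  ∫_0^5 7*x^2 dx = 875/3;
    ∫_0^5 -6*x dx = -75;  ∫_0^5 1 dx = 5.
  Sum: 625 + 1875/2 + 875/3 − 75 + 5 = 10705/6.
  ∫_0^5 u'(x)^2 dx = ∫_0^5 (4*x^2 + 12*x + 9) dx. Term by term:
    ∫_0^5 4*x^2 dx = 500/3;  ∫_0^5 12*x dx = 150;  ∫_0^5 9 dx = 45.
  Sum: 500/3 + 150 + 45 = 1085/3.
Adding: ||u||_{H^1}^2 = 10705/6 + 1085/3 = 12875/6.


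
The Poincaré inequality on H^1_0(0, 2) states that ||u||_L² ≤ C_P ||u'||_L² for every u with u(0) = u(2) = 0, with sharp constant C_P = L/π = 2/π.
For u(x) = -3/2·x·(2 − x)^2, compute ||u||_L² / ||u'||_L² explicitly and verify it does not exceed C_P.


||u||_L² / ||u'||_L² = sqrt(14)/7 < C_P = 2/π.

u(x) = -3/2·x·(2 − x)^2, so u'(x) = 3*(2 - 3*x)*(x/2 - 1).
u(x) = -3/2·x·(2 − x)^2 vanishes at x = 0 and x = 2, so u ∈ H^1_0(0, 2). Differentiate via the product rule and integrate the resulting polynomials term by term.
  ∫_0^2 u² dx = ∫_0^2 (9*x^6/4 - 18*x^5 + 54*x^4 - 72*x^3 + 36*x^2) dx. Term by term:
    ∫_0^2 9*x^6/4 dx = 288/7;  ∫_0^2 -18*x^5 dx = -192;  ∫_0^2 54*x^4 dx = 1728/5;
    ∫_0^2 -72*x^3 dx = -288;  ∫_0^2 36*x^2 dx = 96.
  Sum: 288/7 − 192 + 1728/5 − 288 + 96 = 96/35.
  ∫_0^2 (u')² dx = ∫_0^2 (81*x^4/4 - 108*x^3 + 198*x^2 - 144*x + 36) dx. Term by term:
    ∫_0^2 81*x^4/4 dx = 648/5;  ∫_0^2 -108*x^3 dx = -432;  ∫_0^2 198*x^2 dx = 528;
    ∫_0^2 -144*x dx = -288;  ∫_0^2 36 dx = 72.
  Sum: 648/5 − 432 + 528 − 288 + 72 = 48/5.
∫_0^2 u² dx = 96/35, so ||u||_L² = 4*sqrt(210)/35.
∫_0^2 (u')² dx = 48/5, so ||u'||_L² = 4*sqrt(15)/5.
Ratio ||u||_L² / ||u'||_L² = sqrt(14)/7.
Sharp Poincaré constant on H^1_0(0, 2) is C_P = L/π = 2/π, achieved by sin(π/2·x).
A polynomial bump cannot attain the sharp Poincaré constant (only the first sine eigenfunction does), so the ratio is strictly less than C_P, consistent with ||u||_L² ≤ C_P ||u'||_L².


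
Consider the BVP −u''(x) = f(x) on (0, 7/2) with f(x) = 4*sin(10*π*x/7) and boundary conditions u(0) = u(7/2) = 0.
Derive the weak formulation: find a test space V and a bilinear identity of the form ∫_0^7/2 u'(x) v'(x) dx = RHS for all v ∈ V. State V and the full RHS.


V = H^1_0(0, 7/2) (so v(0) = v(7/2) = 0); weak form: ∫_0^7/2 u'v' dx = ∫_0^7/2 (4*sin(10*π*x/7)) v dx for all v ∈ V.

Multiply both sides by a test function v and integrate from 0 to 7/2:
  ∫_0^7/2 −u''(x) v(x) dx = ∫_0^7/2 f(x) v(x) dx.
Integrate the LHS by parts once:
  ∫_0^7/2 −u'' v dx = −[u'(x) v(x)]_0^7/2 + ∫_0^7/2 u'(x) v'(x) dx.
Thus ∫_0^7/2 u'(x) v'(x) dx = ∫_0^7/2 f(x) v(x) dx + [u'(x) v(x)]_0^7/2.
Choose V so that boundary terms are either known or forced to vanish.
u is Dirichlet: u(0) = u(7/2) = 0. Let V = H^1_0(0, 7/2); then v(0) = v(7/2) = 0, and [u' v]_0^7/2 = 0.
Weak formulation: find u (satisfying any essential BC) such that ∫_0^7/2 u'(x) v'(x) dx = ∫_0^7/2 f v dx for all v ∈ V.
Substituting f(x) = 4*sin(10*π*x/7), the right-hand side is ∫_0^7/2 (4*sin(10*π*x/7)) v dx.


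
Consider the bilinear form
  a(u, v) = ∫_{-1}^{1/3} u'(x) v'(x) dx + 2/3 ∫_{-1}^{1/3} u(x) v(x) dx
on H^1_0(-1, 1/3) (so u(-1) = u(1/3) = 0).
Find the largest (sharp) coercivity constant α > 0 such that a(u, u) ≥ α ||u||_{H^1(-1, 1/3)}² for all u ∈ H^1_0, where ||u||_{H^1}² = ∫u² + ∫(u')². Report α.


α = (32 + 27*π^2)/(3*(16 + 9*π^2))

Coercivity of a(·,·) on H^1_0(-1, 1/3) means a(u, u) ≥ α ||u||_{H^1}² for every u ∈ H^1_0.
The interval has length L = 4/3, and Poincaré/coercivity depend only on L. Here a(u, u) = ∫(u')² + (2/3)·∫u².
Here 0 < c = 2/3 < 1. The condition a(u,u) ≥ α||u||_{H^1}² reads (1−α)∫(u')² ≥ (α−c)∫u². Any admissible α is ≤ 1 (rapidly oscillating u have ∫u²/∫(u')² → 0), and α = 1 would force 0 ≥ (1−c)∫u², impossible since c < 1; so 1−α > 0. By the sharp Poincaré inequality on H^1_0 of an interval of length L, ∫(u')² ≥ (π/L)²∫u² with equality for the first sine mode sin(π(x−x₀)/L) (x₀ the left endpoint), so the inequality holds for all u iff (1−α)(π/L)² ≥ α − c, i.e. α ≤ ((π/L)² + c)/((π/L)² + 1) = (1 + c(L/π)²)/(1 + (L/π)²). With (π/L)² = 9*π^2/16 and c = 2/3, the largest admissible constant is α = ((π/L)² + c)/((π/L)² + 1).
Simplifying, α = (32 + 27*π^2)/(3*(16 + 9*π^2)).


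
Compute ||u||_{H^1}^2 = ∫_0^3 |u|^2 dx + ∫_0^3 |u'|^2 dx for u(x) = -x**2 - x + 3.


||u||_{H^1}^2 = 1011/10

The H^1 norm (squared) on an interval (0, L) is
  ||u||_{H^1}^2 = ∫_0^L u(x)^2 dx + ∫_0^L u'(x)^2 dx.
Compute u'(x) = -2*x - 1.
Then u(x)^2 = x**4 + 2*x**3 - 5*x**2 - 6*x + 9 and u'(x)^2 = 4*x**2 + 4*x + 1.
Integrate each monomial from 0 to 3 using ∫_0^3 c·x^n dx = c·3^(n+1)/(n+1):
  ∫_0^3 u(x)^2 dx = ∫_0^3 (x^4 + 2*x^3 - 5*x^2 - 6*x + 9) dx. Term by term:
    ∫_0^3 x^4 dx = 243/5;  ∫_0^3 2*x^3 dx = 81/2;  ∫_0^3 -5*x^2 dx = -45;
    ∫_0^3 -6*x dx = -27;  ∫_0^3 9 dx = 27.
  Sum: 243/5 + 81/2 − 45 − 27 + 27 = 441/10.
  ∫_0^3 u'(x)^2 dx = ∫_0^3 (4*x^2 + 4*x + 1) dx. Term by term:
    ∫_0^3 4*x^2 dx = 36;  ∫_0^3 4*x dx = 18;  ∫_0^3 1 dx = 3.
  Sum: 36 + 18 + 3 = 57.
Adding: ||u||_{H^1}^2 = 441/10 + 57 = 1011/10.


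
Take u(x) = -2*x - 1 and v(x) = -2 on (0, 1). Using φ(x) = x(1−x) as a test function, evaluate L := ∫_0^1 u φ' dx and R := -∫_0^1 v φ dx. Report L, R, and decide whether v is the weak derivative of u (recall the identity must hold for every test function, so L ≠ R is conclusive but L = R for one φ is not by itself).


LHS = 1/3, RHS = 1/3. Yes, v = u' weakly.

u(x) = -2*x - 1, classical derivative u'(x) = -2.
φ(x) = x(1−x), so φ'(x) = 1 - 2*x.
Note φ(0) = φ(1) = 0, so the boundary term u·φ vanishes.
LHS = ∫_0^1 u(x) φ'(x) dx = ∫_0^1 (4*x^2 - 1) dx. Term by term:
  ∫_0^1 4*x^2 dx = 4/3;  ∫_0^1 -1 dx = -1.
Sum: 4/3 − 1 = 1/3.
So LHS = 1/3.
∫_0^1 v(x) φ(x) dx = ∫_0^1 (2*x^2 - 2*x) dx. Term by term:
  ∫_0^1 2*x^2 dx = 2/3;  ∫_0^1 -2*x dx = -1.
Sum: 2/3 − 1 = -1/3.
So RHS = -∫_0^1 v(x) φ(x) dx = 1/3.
LHS = RHS, so the identity holds for this test φ.
Moreover u is smooth here and v(x) = u'(x) = -2 pointwise, so the identity holds for every test function. Hence v is the weak derivative of u.


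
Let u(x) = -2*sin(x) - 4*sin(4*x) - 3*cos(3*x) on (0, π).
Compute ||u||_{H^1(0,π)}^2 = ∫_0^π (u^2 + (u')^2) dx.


||u||_{H^1(0,π)}^2 = 1920/7 + 185*π

u'(x) = 9*sin(3*x) - 2*cos(x) - 16*cos(4*x).
Expand u² and (u')² and integrate term by term on (0, π), using: for integers n ≥ 1, ∫_0^π sin²(nx) dx = ∫_0^π cos²(nx) dx = π/2; for n ≠ n', ∫_0^π sin(nx)sin(n'x) dx = ∫_0^π cos(nx)cos(n'x) dx = 0; and by product-to-sum, ∫_0^π sin(nx)cos(n'x) dx = ½∫_0^π [sin((n+n')x) + sin((n−n')x)] dx, which is 0 when n+n' is even and 2n/(n²−n'²) when n+n' is odd (it need not vanish on (0, π)).
  u² squared terms: (-4)²·∫sin(4x)² dx = 16·π/2 = 8*π;  (-3)²·∫cos(3x)² dx = 9·π/2 = 9*π/2;  (-2)²·∫sin(x)² dx = 4·π/2 = 2*π.
  u² cross terms: 2·(-4)·(-3)·∫sin(4x)·cos(3x) dx = 24·(8/7) = 192/7;  2·(-4)·(-2)·∫sin(4x)·sin(x) dx = 16·(0) = 0;  2·(-3)·(-2)·∫cos(3x)·sin(x) dx = 12·(0) = 0.
  So ∫_0^π u² dx = 8*π + 9*π/2 + 2*π + 192/7 + 0 + 0 = 192/7 + 29*π/2.
  (u')² squared terms: (-16)²·∫cos(4x)² dx = 256·π/2 = 128*π;  (-2)²·∫cos(x)² dx = 4·π/2 = 2*π;  (9)²·∫sin(3x)² dx = 81·π/2 = 81*π/2.
  (u')² cross terms: 2·(-16)·(-2)·∫cos(4x)·cos(x) dx = 64·(0) = 0;  2·(-16)·(9)·∫cos(4x)·sin(3x) dx = -288·(-6/7) = 1728/7;  2·(-2)·(9)·∫cos(x)·sin(3x) dx = -36·(0) = 0.
  So ∫_0^π (u')² dx = 128*π + 2*π + 81*π/2 + 0 + 1728/7 + 0 = 1728/7 + 341*π/2.
||u||_{H^1}^2 = (192/7 + 29*π/2) + (1728/7 + 341*π/2) = 1920/7 + 185*π.


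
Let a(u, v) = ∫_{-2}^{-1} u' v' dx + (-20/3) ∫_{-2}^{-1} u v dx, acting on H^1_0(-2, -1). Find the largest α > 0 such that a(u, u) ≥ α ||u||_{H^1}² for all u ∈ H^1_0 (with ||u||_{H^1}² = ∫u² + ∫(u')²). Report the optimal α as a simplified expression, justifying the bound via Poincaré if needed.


α = (-20/3 + π^2)/(1 + π^2)

Coercivity of a(·,·) on H^1_0(-2, -1) means a(u, u) ≥ α ||u||_{H^1}² for every u ∈ H^1_0.
The interval has length L = 1, and Poincaré/coercivity depend only on L. Here a(u, u) = ∫(u')² + (-20/3)·∫u².
Here c = -20/3 < 0 with |c| < (π/L)² = π^2, so coercivity still holds. The condition a(u,u) ≥ α||u||_{H^1}² reads (1−α)∫(u')² ≥ (α−c)∫u². Any admissible α is ≤ 1 (rapidly oscillating u have ∫u²/∫(u')² → 0), and α = 1 would force 0 ≥ (1−c)∫u², impossible since c < 1; so 1−α > 0. By the sharp Poincaré inequality on H^1_0 of an interval of length L, ∫(u')² ≥ (π/L)²∫u² with equality for the first sine mode sin(π(x−x₀)/L) (x₀ the left endpoint), so the inequality holds for all u iff (1−α)(π/L)² ≥ α − c, i.e. α ≤ ((π/L)² + c)/((π/L)² + 1) = (1 + c(L/π)²)/(1 + (L/π)²). (Direct route, valid since c ≤ 0: Poincaré gives c∫u² ≥ c(L/π)²∫(u')², so a(u,u) ≥ (1 + c(L/π)²)∫(u')², while ||u||_{H^1}² ≤ (1 + (L/π)²)∫(u')²; dividing yields the same α.) With (π/L)² = π^2 and c = -20/3, the largest admissible constant is α = ((π/L)² + c)/((π/L)² + 1).
Simplifying, α = (-20/3 + π^2)/(1 + π^2).


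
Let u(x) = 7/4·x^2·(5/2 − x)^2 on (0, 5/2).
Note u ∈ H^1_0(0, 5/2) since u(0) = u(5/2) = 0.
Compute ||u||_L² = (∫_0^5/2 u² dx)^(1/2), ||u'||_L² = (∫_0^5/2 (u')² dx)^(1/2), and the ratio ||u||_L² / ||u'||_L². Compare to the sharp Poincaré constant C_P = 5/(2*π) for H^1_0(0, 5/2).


||u||_L² / ||u'||_L² = 5*sqrt(3)/12 < C_P = 5/(2*π).

u(x) = 7/4·x^2·(5/2 − x)^2, so u'(x) = 7*x*(2*x - 5)*(4*x - 5)/8.
u(x) = 7/4·x^2·(5/2 − x)^2 vanishes at x = 0 and x = 5/2, so u ∈ H^1_0(0, 5/2). Differentiate via the product rule and integrate the resulting polynomials term by term.
  ∫_0^5/2 u² dx = ∫_0^5/2 (49*x^8/16 - 245*x^7/8 + 3675*x^6/32 - 6125*x^5/32 + 30625*x^4/256) dx. Term by term:
    ∫_0^5/2 49*x^8/16 dx = 95703125/73728;  ∫_0^5/2 -245*x^7/8 dx = -95703125/16384;  ∫_0^5/2 3675*x^6/32 dx = 41015625/4096;
    ∫_0^5/2 -6125*x^5/32 dx = -95703125/12288;  ∫_0^5/2 30625*x^4/256 dx = 19140625/8192.
  Sum: 95703125/73728 − 95703125/16384 + 41015625/4096 − 95703125/12288 + 19140625/8192 = 2734375/147456.
  ∫_0^5/2 (u')² dx = ∫_0^5/2 (49*x^6 - 735*x^5/2 + 15925*x^4/16 - 18375*x^3/16 + 30625*x^2/64) dx. Term by term:
    ∫_0^5/2 49*x^6 dx = 546875/128;  ∫_0^5/2 -735*x^5/2 dx = -3828125/256;  ∫_0^5/2 15925*x^4/16 dx = 9953125/512;
    ∫_0^5/2 -18375*x^3/16 dx = -11484375/1024;  ∫_0^5/2 30625*x^2/64 dx = 3828125/1536.
  Sum: 546875/128 − 3828125/256 + 9953125/512 − 11484375/1024 + 3828125/1536 = 109375/3072.
∫_0^5/2 u² dx = 2734375/147456, so ||u||_L² = 625*sqrt(7)/384.
∫_0^5/2 (u')² dx = 109375/3072, so ||u'||_L² = 125*sqrt(21)/96.
Ratio ||u||_L² / ||u'||_L² = 5*sqrt(3)/12.
Sharp Poincaré constant on H^1_0(0, 5/2) is C_P = L/π = 5/(2*π), achieved by sin(2*π/5·x).
A polynomial bump cannot attain the sharp Poincaré constant (only the first sine eigenfunction does), so the ratio is strictly less than C_P, consistent with ||u||_L² ≤ C_P ||u'||_L².


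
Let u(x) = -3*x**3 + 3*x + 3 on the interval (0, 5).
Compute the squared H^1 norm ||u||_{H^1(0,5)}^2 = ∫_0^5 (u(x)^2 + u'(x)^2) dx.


||u||_{H^1}^2 = 1896285/14

The H^1 norm (squared) on an interval (0, L) is
  ||u||_{H^1}^2 = ∫_0^L u(x)^2 dx + ∫_0^L u'(x)^2 dx.
Compute u'(x) = 3 - 9*x**2.
Then u(x)^2 = 9*x**6 - 18*x**4 - 18*x**3 + 9*x**2 + 18*x + 9 and u'(x)^2 = 81*x**4 - 54*x**2 + 9.
Integrate each monomial from 0 to 5 using ∫_0^5 c·x^n dx = c·5^(n+1)/(n+1):
  ∫_0^5 u(x)^2 dx = ∫_0^5 (9*x^6 - 18*x^4 - 18*x^3 + 9*x^2 + 18*x + 9) dx. Term by term:
    ∫_0^5 9*x^6 dx = 703125/7;  ∫_0^5 -18*x^4 dx = -11250;  ∫_0^5 -18*x^3 dx = -5625/2;
    ∫_0^5 9*x^2 dx = 375;  ∫_0^5 18*x dx = 225;  ∫_0^5 9 dx = 45.
  Sum: 703125/7 − 11250 − 5625/2 + 375 + 225 + 45 = 1218405/14.
  ∫_0^5 u'(x)^2 dx = ∫_0^5 (81*x^4 - 54*x^2 + 9) dx. Term by term:
    ∫_0^5 81*x^4 dx = 50625;  ∫_0^5 -54*x^2 dx = -2250;  ∫_0^5 9 dx = 45.
  Sum: 50625 − 2250 + 45 = 48420.
Adding: ||u||_{H^1}^2 = 1218405/14 + 48420 = 1896285/14.


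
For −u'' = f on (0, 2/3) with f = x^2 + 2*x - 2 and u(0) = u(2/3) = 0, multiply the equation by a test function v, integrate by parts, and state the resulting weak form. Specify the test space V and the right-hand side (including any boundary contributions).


V = H^1_0(0, 2/3) (so v(0) = v(2/3) = 0); weak form: ∫_0^2/3 u'v' dx = ∫_0^2/3 (x^2 + 2*x - 2) v dx for all v ∈ V.

Multiply both sides by a test function v and integrate from 0 to 2/3:
  ∫_0^2/3 −u''(x) v(x) dx = ∫_0^2/3 f(x) v(x) dx.
Integrate the LHS by parts once:
  ∫_0^2/3 −u'' v dx = −[u'(x) v(x)]_0^2/3 + ∫_0^2/3 u'(x) v'(x) dx.
Thus ∫_0^2/3 u'(x) v'(x) dx = ∫_0^2/3 f(x) v(x) dx + [u'(x) v(x)]_0^2/3.
Choose V so that boundary terms are either known or forced to vanish.
u is Dirichlet: u(0) = u(2/3) = 0. Let V = H^1_0(0, 2/3); then v(0) = v(2/3) = 0, and [u' v]_0^2/3 = 0.
Weak formulation: find u (satisfying any essential BC) such that ∫_0^2/3 u'(x) v'(x) dx = ∫_0^2/3 f v dx for all v ∈ V.
Substituting f(x) = x^2 + 2*x - 2, the right-hand side is ∫_0^2/3 (x^2 + 2*x - 2) v dx.


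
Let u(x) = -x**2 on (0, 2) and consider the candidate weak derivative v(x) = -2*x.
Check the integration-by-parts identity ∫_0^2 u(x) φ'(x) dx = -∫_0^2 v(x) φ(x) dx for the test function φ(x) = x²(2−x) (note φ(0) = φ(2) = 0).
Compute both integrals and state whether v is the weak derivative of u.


LHS = 16/5, RHS = 16/5. Yes, v = u' weakly.

u(x) = -x**2, classical derivative u'(x) = -2*x.
φ(x) = x²(2−x), so φ'(x) = x*(4 - 3*x).
Note φ(0) = φ(2) = 0, so the boundary term u·φ vanishes.
LHS = ∫_0^2 u(x) φ'(x) dx = ∫_0^2 (3*x^4 - 4*x^3) dx. Term by term:
  ∫_0^2 3*x^4 dx = 96/5;  ∫_0^2 -4*x^3 dx = -16.
Sum: 96/5 − 16 = 16/5.
So LHS = 16/5.
∫_0^2 v(x) φ(x) dx = ∫_0^2 (2*x^4 - 4*x^3) dx. Term by term:
  ∫_0^2 2*x^4 dx = 64/5;  ∫_0^2 -4*x^3 dx = -16.
Sum: 64/5 − 16 = -16/5.
So RHS = -∫_0^2 v(x) φ(x) dx = 16/5.
LHS = RHS, so the identity holds for this test φ.
Moreover u is smooth here and v(x) = u'(x) = -2*x pointwise, so the identity holds for every test function. Hence v is the weak derivative of u.


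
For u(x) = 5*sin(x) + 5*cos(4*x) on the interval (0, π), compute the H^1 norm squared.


||u||_{H^1(0,π)}^2 = -340/3 + 475*π/2

u'(x) = -20*sin(4*x) + 5*cos(x).
Expand u² and (u')² and integrate term by term on (0, π), using: for integers n ≥ 1, ∫_0^π sin²(nx) dx = ∫_0^π cos²(nx) dx = π/2; for n ≠ n', ∫_0^π sin(nx)sin(n'x) dx = ∫_0^π cos(nx)cos(n'x) dx = 0; and by product-to-sum, ∫_0^π sin(nx)cos(n'x) dx = ½∫_0^π [sin((n+n')x) + sin((n−n')x)] dx, which is 0 when n+n' is even and 2n/(n²−n'²) when n+n' is odd (it need not vanish on (0, π)).
  u² squared terms: (5)²·∫cos(4x)² dx = 25·π/2 = 25*π/2;  (5)²·∫sin(x)² dx = 25·π/2 = 25*π/2.
  u² cross terms: 2·(5)·(5)·∫cos(4x)·sin(x) dx = 50·(-2/15) = -20/3.
  So ∫_0^π u² dx = 25*π/2 + 25*π/2 − 20/3 = -20/3 + 25*π.
  (u')² squared terms: (-20)²·∫sin(4x)² dx = 400·π/2 = 200*π;  (5)²·∫cos(x)² dx = 25·π/2 = 25*π/2.
  (u')² cross terms: 2·(-20)·(5)·∫sin(4x)·cos(x) dx = -200·(8/15) = -320/3.
  So ∫_0^π (u')² dx = 200*π + 25*π/2 − 320/3 = -320/3 + 425*π/2.
||u||_{H^1}^2 = (-20/3 + 25*π) + (-320/3 + 425*π/2) = -340/3 + 475*π/2.


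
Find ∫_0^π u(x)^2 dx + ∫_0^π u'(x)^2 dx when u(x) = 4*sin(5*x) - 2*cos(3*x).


||u||_{H^1(0,π)}^2 = 228*π

u'(x) = 6*sin(3*x) + 20*cos(5*x).
Expand u² and (u')² and integrate term by term on (0, π), using: for integers n ≥ 1, ∫_0^π sin²(nx) dx = ∫_0^π cos²(nx) dx = π/2; for n ≠ n', ∫_0^π sin(nx)sin(n'x) dx = ∫_0^π cos(nx)cos(n'x) dx = 0; and by product-to-sum, ∫_0^π sin(nx)cos(n'x) dx = ½∫_0^π [sin((n+n')x) + sin((n−n')x)] dx, which is 0 when n+n' is even and 2n/(n²−n'²) when n+n' is odd (it need not vanish on (0, π)).
  u² squared terms: (-2)²·∫cos(3x)² dx = 4·π/2 = 2*π;  (4)²·∫sin(5x)² dx = 16·π/2 = 8*π.
  u² cross terms: 2·(-2)·(4)·∫cos(3x)·sin(5x) dx = -16·(0) = 0.
  So ∫_0^π u² dx = 2*π + 8*π + 0 = 10*π.
  (u')² squared terms: (6)²·∫sin(3x)² dx = 36·π/2 = 18*π;  (20)²·∫cos(5x)² dx = 400·π/2 = 200*π.
  (u')² cross terms: 2·(6)·(20)·∫sin(3x)·cos(5x) dx = 240·(0) = 0.
  So ∫_0^π (u')² dx = 18*π + 200*π + 0 = 218*π.
||u||_{H^1}^2 = (10*π) + (218*π) = 228*π.


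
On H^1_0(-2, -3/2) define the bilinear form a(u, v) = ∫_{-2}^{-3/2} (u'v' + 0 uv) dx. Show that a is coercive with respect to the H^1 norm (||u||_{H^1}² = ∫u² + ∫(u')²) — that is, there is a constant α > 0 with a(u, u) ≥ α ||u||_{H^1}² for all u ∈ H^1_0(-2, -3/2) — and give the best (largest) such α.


α = 4*π^2/(1 + 4*π^2)

Coercivity of a(·,·) on H^1_0(-2, -3/2) means a(u, u) ≥ α ||u||_{H^1}² for every u ∈ H^1_0.
The interval has length L = 1/2, and Poincaré/coercivity depend only on L. Here a(u, u) = ∫(u')² + (0)·∫u².
Here c = 0, so a(u,u) = ∫(u')² alone. The condition a(u,u) ≥ α||u||_{H^1}² reads (1−α)∫(u')² ≥ (α−c)∫u². Any admissible α is ≤ 1 (rapidly oscillating u have ∫u²/∫(u')² → 0), and α = 1 would force 0 ≥ (1−c)∫u², impossible since c < 1; so 1−α > 0. By the sharp Poincaré inequality on H^1_0 of an interval of length L, ∫(u')² ≥ (π/L)²∫u² with equality for the first sine mode sin(π(x−x₀)/L) (x₀ the left endpoint), so the inequality holds for all u iff (1−α)(π/L)² ≥ α − c, i.e. α ≤ ((π/L)² + c)/((π/L)² + 1) = (1 + c(L/π)²)/(1 + (L/π)²). (Direct route, valid since c ≤ 0: Poincaré gives c∫u² ≥ c(L/π)²∫(u')², so a(u,u) ≥ (1 + c(L/π)²)∫(u')², while ||u||_{H^1}² ≤ (1 + (L/π)²)∫(u')²; dividing yields the same α.) With (π/L)² = 4*π^2 and c = 0, the largest admissible constant is α = ((π/L)² + c)/((π/L)² + 1).
Simplifying, α = 4*π^2/(1 + 4*π^2).


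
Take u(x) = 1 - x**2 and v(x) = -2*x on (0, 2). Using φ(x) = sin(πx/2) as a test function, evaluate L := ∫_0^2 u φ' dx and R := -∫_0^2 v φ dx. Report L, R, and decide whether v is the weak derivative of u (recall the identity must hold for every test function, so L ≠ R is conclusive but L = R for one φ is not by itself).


LHS = 8/π, RHS = 8/π. Yes, v = u' weakly.

u(x) = 1 - x**2, classical derivative u'(x) = -2*x.
φ(x) = sin(πx/2), so φ'(x) = π*cos(π*x/2)/2.
Note φ(0) = φ(2) = 0, so the boundary term u·φ vanishes.
LHS = ∫_0^2 u(x) φ'(x) dx = ∫_0^2 (-π*x^2*cos(π*x/2)/2 + π*cos(π*x/2)/2) dx. Term by term:
  ∫_0^2 π*cos(π*x/2)/2 dx = 0;  ∫_0^2 -π*x^2*cos(π*x/2)/2 dx = 8/π.
Sum: 0 + 8/π = 8/π.
So LHS = 8/π.
∫_0^2 v(x) φ(x) dx = ∫_0^2 (-2*x*sin(π*x/2)) dx. Term by term:
  ∫_0^2 -2*x*sin(π*x/2) dx = -8/π.
So RHS = -∫_0^2 v(x) φ(x) dx = 8/π.
LHS = RHS, so the identity holds for this test φ.
Moreover u is smooth here and v(x) = u'(x) = -2*x pointwise, so the identity holds for every test function. Hence v is the weak derivative of u.


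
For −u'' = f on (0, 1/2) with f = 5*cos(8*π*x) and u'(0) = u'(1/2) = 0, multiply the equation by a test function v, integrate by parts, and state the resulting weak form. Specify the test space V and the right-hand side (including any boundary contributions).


V = H^1(0, 1/2) (no boundary constraint on v; u is determined up to an additive constant); weak form: ∫_0^1/2 u'v' dx = ∫_0^1/2 (5*cos(8*π*x)) v dx for all v ∈ V.

Multiply both sides by a test function v and integrate from 0 to 1/2:
  ∫_0^1/2 −u''(x) v(x) dx = ∫_0^1/2 f(x) v(x) dx.
Integrate the LHS by parts once:
  ∫_0^1/2 −u'' v dx = −[u'(x) v(x)]_0^1/2 + ∫_0^1/2 u'(x) v'(x) dx.
Thus ∫_0^1/2 u'(x) v'(x) dx = ∫_0^1/2 f(x) v(x) dx + [u'(x) v(x)]_0^1/2.
Choose V so that boundary terms are either known or forced to vanish.
u has homogeneous Neumann: u'(0) = u'(1/2) = 0. So [u' v]_0^1/2 = 0·v(1/2) − 0·v(0) = 0 for any v; take V = H^1(0, 1/2).
Weak formulation: find u (satisfying any essential BC) such that ∫_0^1/2 u'(x) v'(x) dx = ∫_0^1/2 f v dx for all v ∈ V (homogeneous Neumann, so boundary terms vanish).
Substituting f(x) = 5*cos(8*π*x), the right-hand side is ∫_0^1/2 (5*cos(8*π*x)) v dx.
Compatibility check (pure Neumann): taking v ≡ 1 ∈ V gives 0 = ∫_0^1/2 f dx + (0) − (0), i.e. ∫_0^1/2 f dx must equal u'(0) − u'(1/2) = 0. Indeed ∫_0^1/2 (5*cos(8*π*x)) dx = 0, so the data are compatible. The solution is then unique only up to an additive constant (fix it e.g. by requiring ∫_0^1/2 u dx = 0).


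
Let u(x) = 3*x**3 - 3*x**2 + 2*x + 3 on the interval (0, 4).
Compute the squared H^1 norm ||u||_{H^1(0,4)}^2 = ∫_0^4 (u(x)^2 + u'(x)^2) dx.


||u||_{H^1}^2 = 2554868/105

The H^1 norm (squared) on an interval (0, L) is
  ||u||_{H^1}^2 = ∫_0^L u(x)^2 dx + ∫_0^L u'(x)^2 dx.
Compute u'(x) = 9*x**2 - 6*x + 2.
Then u(x)^2 = 9*x**6 - 18*x**5 + 21*x**4 + 6*x**3 - 14*x**2 + 12*x + 9 and u'(x)^2 = 81*x**4 - 108*x**3 + 72*x**2 - 24*x + 4.
Integrate each monomial from 0 to 4 using ∫_0^4 c·x^n dx = c·4^(n+1)/(n+1):
  ∫_0^4 u(x)^2 dx = ∫_0^4 (9*x^6 - 18*x^5 + 21*x^4 + 6*x^3 - 14*x^2 + 12*x + 9) dx. Term by term:
    ∫_0^4 9*x^6 dx = 147456/7;  ∫_0^4 -18*x^5 dx = -12288;  ∫_0^4 21*x^4 dx = 21504/5;
    ∫_0^4 6*x^3 dx = 384;  ∫_0^4 -14*x^2 dx = -896/3;  ∫_0^4 12*x dx = 96;
    ∫_0^4 9 dx = 36.
  Sum: 147456/7 − 12288 + 21504/5 + 384 − 896/3 + 96 + 36 = 1396004/105.
  ∫_0^4 u'(x)^2 dx = ∫_0^4 (81*x^4 - 108*x^3 + 72*x^2 - 24*x + 4) dx. Term by term:
    ∫_0^4 81*x^4 dx = 82944/5;  ∫_0^4 -108*x^3 dx = -6912;  ∫_0^4 72*x^2 dx = 1536;
    ∫_0^4 -24*x dx = -192;  ∫_0^4 4 dx = 16.
  Sum: 82944/5 − 6912 + 1536 − 192 + 16 = 55184/5.
Adding: ||u||_{H^1}^2 = 1396004/105 + 55184/5 = 2554868/105.


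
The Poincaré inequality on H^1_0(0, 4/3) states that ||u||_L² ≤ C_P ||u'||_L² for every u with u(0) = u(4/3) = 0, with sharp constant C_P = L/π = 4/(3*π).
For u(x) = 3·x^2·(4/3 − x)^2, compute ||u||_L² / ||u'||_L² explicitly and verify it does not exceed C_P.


||u||_L² / ||u'||_L² = 2*sqrt(3)/9 < C_P = 4/(3*π).

u(x) = 3·x^2·(4/3 − x)^2, so u'(x) = 4*x*(3*x - 4)*(3*x - 2)/3.
u(x) = 3·x^2·(4/3 − x)^2 vanishes at x = 0 and x = 4/3, so u ∈ H^1_0(0, 4/3). Differentiate via the product rule and integrate the resulting polynomials term by term.
  ∫_0^4/3 u² dx = ∫_0^4/3 (9*x^8 - 48*x^7 + 96*x^6 - 256*x^5/3 + 256*x^4/9) dx. Term by term:
    ∫_0^4/3 9*x^8 dx = 262144/19683;  ∫_0^4/3 -48*x^7 dx = -131072/2187;  ∫_0^4/3 96*x^6 dx = 524288/5103;
    ∫_0^4/3 -256*x^5/3 dx = -524288/6561;  ∫_0^4/3 256*x^4/9 dx = 262144/10935.
  Sum: 262144/19683 − 131072/2187 + 524288/5103 − 524288/6561 + 262144/10935 = 131072/688905.
  ∫_0^4/3 (u')² dx = ∫_0^4/3 (144*x^6 - 576*x^5 + 832*x^4 - 512*x^3 + 1024*x^2/9) dx. Term by term:
    ∫_0^4/3 144*x^6 dx = 262144/1701;  ∫_0^4/3 -576*x^5 dx = -131072/243;  ∫_0^4/3 832*x^4 dx = 851968/1215;
    ∫_0^4/3 -512*x^3 dx = -32768/81;  ∫_0^4/3 1024*x^2/9 dx = 65536/729.
  Sum: 262144/1701 − 131072/243 + 851968/1215 − 32768/81 + 65536/729 = 32768/25515.
∫_0^4/3 u² dx = 131072/688905, so ||u||_L² = 256*sqrt(210)/8505.
∫_0^4/3 (u')² dx = 32768/25515, so ||u'||_L² = 128*sqrt(70)/945.
Ratio ||u||_L² / ||u'||_L² = 2*sqrt(3)/9.
Sharp Poincaré constant on H^1_0(0, 4/3) is C_P = L/π = 4/(3*π), achieved by sin(3*π/4·x).
A polynomial bump cannot attain the sharp Poincaré constant (only the first sine eigenfunction does), so the ratio is strictly less than C_P, consistent with ||u||_L² ≤ C_P ||u'||_L².


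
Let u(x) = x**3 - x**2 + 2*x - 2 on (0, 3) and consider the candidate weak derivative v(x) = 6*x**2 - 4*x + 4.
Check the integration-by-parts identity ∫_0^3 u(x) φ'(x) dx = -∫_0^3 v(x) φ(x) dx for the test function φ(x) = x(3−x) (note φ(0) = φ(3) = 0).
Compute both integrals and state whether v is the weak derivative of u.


LHS = -639/20, RHS = -639/10. No, v is not the weak derivative of u.

u(x) = x**3 - x**2 + 2*x - 2, classical derivative u'(x) = 3*x**2 - 2*x + 2.
φ(x) = x(3−x), so φ'(x) = 3 - 2*x.
Note φ(0) = φ(3) = 0, so the boundary term u·φ vanishes.
LHS = ∫_0^3 u(x) φ'(x) dx = ∫_0^3 (-2*x^4 + 5*x^3 - 7*x^2 + 10*x - 6) dx. Term by term:
  ∫_0^3 -2*x^4 dx = -486/5;  ∫_0^3 5*x^3 dx = 405/4;  ∫_0^3 -7*x^2 dx = -63;
  ∫_0^3 10*x dx = 45;  ∫_0^3 -6 dx = -18.
Sum: -486/5 + 405/4 − 63 + 45 − 18 = -639/20.
So LHS = -639/20.
∫_0^3 v(x) φ(x) dx = ∫_0^3 (-6*x^4 + 22*x^3 - 16*x^2 + 12*x) dx. Term by term:
  ∫_0^3 -6*x^4 dx = -1458/5;  ∫_0^3 22*x^3 dx = 891/2;  ∫_0^3 -16*x^2 dx = -144;
  ∫_0^3 12*x dx = 54.
Sum: -1458/5 + 891/2 − 144 + 54 = 639/10.
So RHS = -∫_0^3 v(x) φ(x) dx = -639/10.
LHS − RHS = 639/20 ≠ 0, so the identity fails.
(For a valid weak derivative the identity must hold for EVERY test function, in particular this one. The failure shows v is NOT the weak derivative of u.)
Correct weak derivative would be u'(x) = 3*x**2 - 2*x + 2.


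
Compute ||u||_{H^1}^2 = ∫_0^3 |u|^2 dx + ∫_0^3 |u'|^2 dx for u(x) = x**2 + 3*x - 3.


||u||_{H^1}^2 = 2601/10

The H^1 norm (squared) on an interval (0, L) is
  ||u||_{H^1}^2 = ∫_0^L u(x)^2 dx + ∫_0^L u'(x)^2 dx.
Compute u'(x) = 2*x + 3.
Then u(x)^2 = x**4 + 6*x**3 + 3*x**2 - 18*x + 9 and u'(x)^2 = 4*x**2 + 12*x + 9.
Integrate each monomial from 0 to 3 using ∫_0^3 c·x^n dx = c·3^(n+1)/(n+1):
  ∫_0^3 u(x)^2 dx = ∫_0^3 (x^4 + 6*x^3 + 3*x^2 - 18*x + 9) dx. Term by term:
    ∫_0^3 x^4 dx = 243/5;  ∫_0^3 6*x^3 dx = 243/2;  ∫_0^3 3*x^2 dx = 27;
    ∫_0^3 -18*x dx = -81;  ∫_0^3 9 dx = 27.
  Sum: 243/5 + 243/2 + 27 − 81 + 27 = 1431/10.
  ∫_0^3 u'(x)^2 dx = ∫_0^3 (4*x^2 + 12*x + 9) dx. Term by term:
    ∫_0^3 4*x^2 dx = 36;  ∫_0^3 12*x dx = 54;  ∫_0^3 9 dx = 27.
  Sum: 36 + 54 + 27 = 117.
Adding: ||u||_{H^1}^2 = 1431/10 + 117 = 2601/10.


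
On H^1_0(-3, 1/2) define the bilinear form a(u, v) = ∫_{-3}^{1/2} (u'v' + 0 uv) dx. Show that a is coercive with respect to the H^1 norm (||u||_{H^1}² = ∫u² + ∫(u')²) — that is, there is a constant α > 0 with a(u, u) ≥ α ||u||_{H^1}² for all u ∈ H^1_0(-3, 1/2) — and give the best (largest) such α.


α = 4*π^2/(4*π^2 + 49)

Coercivity of a(·,·) on H^1_0(-3, 1/2) means a(u, u) ≥ α ||u||_{H^1}² for every u ∈ H^1_0.
The interval has length L = 7/2, and Poincaré/coercivity depend only on L. Here a(u, u) = ∫(u')² + (0)·∫u².
Here c = 0, so a(u,u) = ∫(u')² alone. The condition a(u,u) ≥ α||u||_{H^1}² reads (1−α)∫(u')² ≥ (α−c)∫u². Any admissible α is ≤ 1 (rapidly oscillating u have ∫u²/∫(u')² → 0), and α = 1 would force 0 ≥ (1−c)∫u², impossible since c < 1; so 1−α > 0. By the sharp Poincaré inequality on H^1_0 of an interval of length L, ∫(u')² ≥ (π/L)²∫u² with equality for the first sine mode sin(π(x−x₀)/L) (x₀ the left endpoint), so the inequality holds for all u iff (1−α)(π/L)² ≥ α − c, i.e. α ≤ ((π/L)² + c)/((π/L)² + 1) = (1 + c(L/π)²)/(1 + (L/π)²). (Direct route, valid since c ≤ 0: Poincaré gives c∫u² ≥ c(L/π)²∫(u')², so a(u,u) ≥ (1 + c(L/π)²)∫(u')², while ||u||_{H^1}² ≤ (1 + (L/π)²)∫(u')²; dividing yields the same α.) With (π/L)² = 4*π^2/49 and c = 0, the largest admissible constant is α = ((π/L)² + c)/((π/L)² + 1).
Simplifying, α = 4*π^2/(4*π^2 + 49).


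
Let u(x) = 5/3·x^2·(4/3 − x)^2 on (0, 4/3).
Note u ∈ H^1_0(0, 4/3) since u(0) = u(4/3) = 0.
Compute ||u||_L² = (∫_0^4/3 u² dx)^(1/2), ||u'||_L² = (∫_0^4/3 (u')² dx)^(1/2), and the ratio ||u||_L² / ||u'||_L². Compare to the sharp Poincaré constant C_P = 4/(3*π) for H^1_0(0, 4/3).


||u||_L² / ||u'||_L² = 2*sqrt(3)/9 < C_P = 4/(3*π).

u(x) = 5/3·x^2·(4/3 − x)^2, so u'(x) = 20*x*(3*x - 4)*(3*x - 2)/27.
u(x) = 5/3·x^2·(4/3 − x)^2 vanishes at x = 0 and x = 4/3, so u ∈ H^1_0(0, 4/3). Differentiate via the product rule and integrate the resulting polynomials term by term.
  ∫_0^4/3 u² dx = ∫_0^4/3 (25*x^8/9 - 400*x^7/27 + 800*x^6/27 - 6400*x^5/243 + 6400*x^4/729) dx. Term by term:
    ∫_0^4/3 25*x^8/9 dx = 6553600/1594323;  ∫_0^4/3 -400*x^7/27 dx = -3276800/177147;  ∫_0^4/3 800*x^6/27 dx = 13107200/413343;
    ∫_0^4/3 -6400*x^5/243 dx = -13107200/531441;  ∫_0^4/3 6400*x^4/729 dx = 1310720/177147.
  Sum: 6553600/1594323 − 3276800/177147 + 13107200/413343 − 13107200/531441 + 1310720/177147 = 655360/11160261.
  ∫_0^4/3 (u')² dx = ∫_0^4/3 (400*x^6/9 - 1600*x^5/9 + 20800*x^4/81 - 12800*x^3/81 + 25600*x^2/729) dx. Term by term:
    ∫_0^4/3 400*x^6/9 dx = 6553600/137781;  ∫_0^4/3 -1600*x^5/9 dx = -3276800/19683;  ∫_0^4/3 20800*x^4/81 dx = 4259840/19683;
    ∫_0^4/3 -12800*x^3/81 dx = -819200/6561;  ∫_0^4/3 25600*x^2/729 dx = 1638400/59049.
  Sum: 6553600/137781 − 3276800/19683 + 4259840/19683 − 819200/6561 + 1638400/59049 = 163840/413343.
∫_0^4/3 u² dx = 655360/11160261, so ||u||_L² = 256*sqrt(210)/15309.
∫_0^4/3 (u')² dx = 163840/413343, so ||u'||_L² = 128*sqrt(70)/1701.
Ratio ||u||_L² / ||u'||_L² = 2*sqrt(3)/9.
Sharp Poincaré constant on H^1_0(0, 4/3) is C_P = L/π = 4/(3*π), achieved by sin(3*π/4·x).
A polynomial bump cannot attain the sharp Poincaré constant (only the first sine eigenfunction does), so the ratio is strictly less than C_P, consistent with ||u||_L² ≤ C_P ||u'||_L².


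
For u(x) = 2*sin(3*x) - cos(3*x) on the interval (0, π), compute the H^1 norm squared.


||u||_{H^1(0,π)}^2 = 25*π

u'(x) = 3*sin(3*x) + 6*cos(3*x).
Expand u² and (u')² and integrate term by term on (0, π), using: for integers n ≥ 1, ∫_0^π sin²(nx) dx = ∫_0^π cos²(nx) dx = π/2; for n ≠ n', ∫_0^π sin(nx)sin(n'x) dx = ∫_0^π cos(nx)cos(n'x) dx = 0; and by product-to-sum, ∫_0^π sin(nx)cos(n'x) dx = ½∫_0^π [sin((n+n')x) + sin((n−n')x)] dx, which is 0 when n+n' is even and 2n/(n²−n'²) when n+n' is odd (it need not vanish on (0, π)).
  u² squared terms: (-1)²·∫cos(3x)² dx = 1·π/2 = π/2;  (2)²·∫sin(3x)² dx = 4·π/2 = 2*π.
  u² cross terms: 2·(-1)·(2)·∫cos(3x)·sin(3x) dx = -4·(0) = 0.
  So ∫_0^π u² dx = π/2 + 2*π + 0 = 5*π/2.
  (u')² squared terms: (3)²·∫sin(3x)² dx = 9·π/2 = 9*π/2;  (6)²·∫cos(3x)² dx = 36·π/2 = 18*π.
  (u')² cross terms: 2·(3)·(6)·∫sin(3x)·cos(3x) dx = 36·(0) = 0.
  So ∫_0^π (u')² dx = 9*π/2 + 18*π + 0 = 45*π/2.
||u||_{H^1}^2 = (5*π/2) + (45*π/2) = 25*π.


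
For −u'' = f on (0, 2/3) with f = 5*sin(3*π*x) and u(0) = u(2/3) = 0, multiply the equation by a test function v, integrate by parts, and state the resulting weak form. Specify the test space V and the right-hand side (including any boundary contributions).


V = H^1_0(0, 2/3) (so v(0) = v(2/3) = 0); weak form: ∫_0^2/3 u'v' dx = ∫_0^2/3 (5*sin(3*π*x)) v dx for all v ∈ V.

Multiply both sides by a test function v and integrate from 0 to 2/3:
  ∫_0^2/3 −u''(x) v(x) dx = ∫_0^2/3 f(x) v(x) dx.
Integrate the LHS by parts once:
  ∫_0^2/3 −u'' v dx = −[u'(x) v(x)]_0^2/3 + ∫_0^2/3 u'(x) v'(x) dx.
Thus ∫_0^2/3 u'(x) v'(x) dx = ∫_0^2/3 f(x) v(x) dx + [u'(x) v(x)]_0^2/3.
Choose V so that boundary terms are either known or forced to vanish.
u is Dirichlet: u(0) = u(2/3) = 0. Let V = H^1_0(0, 2/3); then v(0) = v(2/3) = 0, and [u' v]_0^2/3 = 0.
Weak formulation: find u (satisfying any essential BC) such that ∫_0^2/3 u'(x) v'(x) dx = ∫_0^2/3 f v dx for all v ∈ V.
Substituting f(x) = 5*sin(3*π*x), the right-hand side is ∫_0^2/3 (5*sin(3*π*x)) v dx.


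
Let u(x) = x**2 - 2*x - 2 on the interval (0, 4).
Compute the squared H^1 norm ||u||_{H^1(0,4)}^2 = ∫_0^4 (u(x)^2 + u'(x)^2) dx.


||u||_{H^1}^2 = 992/15

The H^1 norm (squared) on an interval (0, L) is
  ||u||_{H^1}^2 = ∫_0^L u(x)^2 dx + ∫_0^L u'(x)^2 dx.
Compute u'(x) = 2*x - 2.
Then u(x)^2 = x**4 - 4*x**3 + 8*x + 4 and u'(x)^2 = 4*x**2 - 8*x + 4.
Integrate each monomial from 0 to 4 using ∫_0^4 c·x^n dx = c·4^(n+1)/(n+1):
  ∫_0^4 u(x)^2 dx = ∫_0^4 (x^4 - 4*x^3 + 8*x + 4) dx. Term by term:
    ∫_0^4 x^4 dx = 1024/5;  ∫_0^4 -4*x^3 dx = -256;  ∫_0^4 8*x dx = 64;
    ∫_0^4 4 dx = 16.
  Sum: 1024/5 − 256 + 64 + 16 = 144/5.
  ∫_0^4 u'(x)^2 dx = ∫_0^4 (4*x^2 - 8*x + 4) dx. Term by term:
    ∫_0^4 4*x^2 dx = 256/3;  ∫_0^4 -8*x dx = -64;  ∫_0^4 4 dx = 16.
  Sum: 256/3 − 64 + 16 = 112/3.
Adding: ||u||_{H^1}^2 = 144/5 + 112/3 = 992/15.


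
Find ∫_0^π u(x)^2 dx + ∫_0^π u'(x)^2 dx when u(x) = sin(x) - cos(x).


||u||_{H^1(0,π)}^2 = 2*π

u'(x) = sin(x) + cos(x).
Expand u² and (u')² and integrate term by term on (0, π), using: for integers n ≥ 1, ∫_0^π sin²(nx) dx = ∫_0^π cos²(nx) dx = π/2; for n ≠ n', ∫_0^π sin(nx)sin(n'x) dx = ∫_0^π cos(nx)cos(n'x) dx = 0; and by product-to-sum, ∫_0^π sin(nx)cos(n'x) dx = ½∫_0^π [sin((n+n')x) + sin((n−n')x)] dx, which is 0 when n+n' is even and 2n/(n²−n'²) when n+n' is odd (it need not vanish on (0, π)).
  u² squared terms: (-1)²·∫cos(x)² dx = 1·π/2 = π/2;  (1)²·∫sin(x)² dx = 1·π/2 = π/2.
  u² cross terms: 2·(-1)·(1)·∫cos(x)·sin(x) dx = -2·(0) = 0.
  So ∫_0^π u² dx = π/2 + π/2 + 0 = π.
  (u')² squared terms: (1)²·∫cos(x)² dx = 1·π/2 = π/2;  (1)²·∫sin(x)² dx = 1·π/2 = π/2.
  (u')² cross terms: 2·(1)·(1)·∫cos(x)·sin(x) dx = 2·(0) = 0.
  So ∫_0^π (u')² dx = π/2 + π/2 + 0 = π.
||u||_{H^1}^2 = (π) + (π) = 2*π.


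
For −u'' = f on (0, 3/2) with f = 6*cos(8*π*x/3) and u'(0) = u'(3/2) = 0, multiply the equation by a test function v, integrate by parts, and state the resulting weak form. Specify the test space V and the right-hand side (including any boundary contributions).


V = H^1(0, 3/2) (no boundary constraint on v; u is determined up to an additive constant); weak form: ∫_0^3/2 u'v' dx = ∫_0^3/2 (6*cos(8*π*x/3)) v dx for all v ∈ V.

Multiply both sides by a test function v and integrate from 0 to 3/2:
  ∫_0^3/2 −u''(x) v(x) dx = ∫_0^3/2 f(x) v(x) dx.
Integrate the LHS by parts once:
  ∫_0^3/2 −u'' v dx = −[u'(x) v(x)]_0^3/2 + ∫_0^3/2 u'(x) v'(x) dx.
Thus ∫_0^3/2 u'(x) v'(x) dx = ∫_0^3/2 f(x) v(x) dx + [u'(x) v(x)]_0^3/2.
Choose V so that boundary terms are either known or forced to vanish.
u has homogeneous Neumann: u'(0) = u'(3/2) = 0. So [u' v]_0^3/2 = 0·v(3/2) − 0·v(0) = 0 for any v; take V = H^1(0, 3/2).
Weak formulation: find u (satisfying any essential BC) such that ∫_0^3/2 u'(x) v'(x) dx = ∫_0^3/2 f v dx for all v ∈ V (homogeneous Neumann, so boundary terms vanish).
Substituting f(x) = 6*cos(8*π*x/3), the right-hand side is ∫_0^3/2 (6*cos(8*π*x/3)) v dx.
Compatibility check (pure Neumann): taking v ≡ 1 ∈ V gives 0 = ∫_0^3/2 f dx + (0) − (0), i.e. ∫_0^3/2 f dx must equal u'(0) − u'(3/2) = 0. Indeed ∫_0^3/2 (6*cos(8*π*x/3)) dx = 0, so the data are compatible. The solution is then unique only up to an additive constant (fix it e.g. by requiring ∫_0^3/2 u dx = 0).


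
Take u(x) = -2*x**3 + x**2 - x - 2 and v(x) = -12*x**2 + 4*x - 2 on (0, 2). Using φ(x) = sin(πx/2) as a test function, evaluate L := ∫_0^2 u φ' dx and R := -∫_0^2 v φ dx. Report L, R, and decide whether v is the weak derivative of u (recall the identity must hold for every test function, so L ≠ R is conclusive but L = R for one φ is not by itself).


LHS = -192/π^3 + 44/π, RHS = -384/π^3 + 88/π. No, v is not the weak derivative of u.

u(x) = -2*x**3 + x**2 - x - 2, classical derivative u'(x) = -6*x**2 + 2*x - 1.
φ(x) = sin(πx/2), so φ'(x) = π*cos(π*x/2)/2.
Note φ(0) = φ(2) = 0, so the boundary term u·φ vanishes.
LHS = ∫_0^2 u(x) φ'(x) dx = ∫_0^2 (-π*x^3*cos(π*x/2) + π*x^2*cos(π*x/2)/2 - π*x*cos(π*x/2)/2 - π*cos(π*x/2)) dx. Term by term:
  ∫_0^2 -π*cos(π*x/2) dx = 0;  ∫_0^2 π*x^2*cos(π*x/2)/2 dx = -8/π;  ∫_0^2 -π*x^3*cos(π*x/2) dx = -192/π^3 + 48/π;
  ∫_0^2 -π*x*cos(π*x/2)/2 dx = 4/π.
Sum: 0 − 8/π + -192/π^3 + 48/π + 4/π = -192/π^3 + 44/π.
So LHS = -192/π^3 + 44/π.
∫_0^2 v(x) φ(x) dx = ∫_0^2 (-12*x^2*sin(π*x/2) + 4*x*sin(π*x/2) - 2*sin(π*x/2)) dx. Term by term:
  ∫_0^2 -2*sin(π*x/2) dx = -8/π;  ∫_0^2 -12*x^2*sin(π*x/2) dx = -96/π + 384/π^3;  ∫_0^2 4*x*sin(π*x/2) dx = 16/π.
Sum: -8/π + -96/π + 384/π^3 + 16/π = -88/π + 384/π^3.
So RHS = -∫_0^2 v(x) φ(x) dx = -384/π^3 + 88/π.
LHS − RHS = -44/π + 192/π^3 ≠ 0, so the identity fails.
(For a valid weak derivative the identity must hold for EVERY test function, in particular this one. The failure shows v is NOT the weak derivative of u.)
Correct weak derivative would be u'(x) = -6*x**2 + 2*x - 1.


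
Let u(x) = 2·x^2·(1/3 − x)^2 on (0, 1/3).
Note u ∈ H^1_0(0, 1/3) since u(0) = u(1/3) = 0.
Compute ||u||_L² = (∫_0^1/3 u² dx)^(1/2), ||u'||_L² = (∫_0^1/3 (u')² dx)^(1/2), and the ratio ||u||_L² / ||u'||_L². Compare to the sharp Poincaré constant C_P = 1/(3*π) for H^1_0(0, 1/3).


||u||_L² / ||u'||_L² = sqrt(3)/18 < C_P = 1/(3*π).

u(x) = 2·x^2·(1/3 − x)^2, so u'(x) = 4*x*(3*x - 1)*(6*x - 1)/9.
u(x) = 2·x^2·(1/3 − x)^2 vanishes at x = 0 and x = 1/3, so u ∈ H^1_0(0, 1/3). Differentiate via the product rule and integrate the resulting polynomials term by term.
  ∫_0^1/3 u² dx = ∫_0^1/3 (4*x^8 - 16*x^7/3 + 8*x^6/3 - 16*x^5/27 + 4*x^4/81) dx. Term by term:
    ∫_0^1/3 4*x^8 dx = 4/177147;  ∫_0^1/3 -16*x^7/3 dx = -2/19683;  ∫_0^1/3 8*x^6/3 dx = 8/45927;
    ∫_0^1/3 -16*x^5/27 dx = -8/59049;  ∫_0^1/3 4*x^4/81 dx = 4/98415.
  Sum: 4/177147 − 2/19683 + 8/45927 − 8/59049 + 4/98415 = 2/6200145.
  ∫_0^1/3 (u')² dx = ∫_0^1/3 (64*x^6 - 64*x^5 + 208*x^4/9 - 32*x^3/9 + 16*x^2/81) dx. Term by term:
    ∫_0^1/3 64*x^6 dx = 64/15309;  ∫_0^1/3 -64*x^5 dx = -32/2187;  ∫_0^1/3 208*x^4/9 dx = 208/10935;
    ∫_0^1/3 -32*x^3/9 dx = -8/729;  ∫_0^1/3 16*x^2/81 dx = 16/6561.
  Sum: 64/15309 − 32/2187 + 208/10935 − 8/729 + 16/6561 = 8/229635.
∫_0^1/3 u² dx = 2/6200145, so ||u||_L² = sqrt(210)/25515.
∫_0^1/3 (u')² dx = 8/229635, so ||u'||_L² = 2*sqrt(70)/2835.
Ratio ||u||_L² / ||u'||_L² = sqrt(3)/18.
Sharp Poincaré constant on H^1_0(0, 1/3) is C_P = L/π = 1/(3*π), achieved by sin(3*π·x).
A polynomial bump cannot attain the sharp Poincaré constant (only the first sine eigenfunction does), so the ratio is strictly less than C_P, consistent with ||u||_L² ≤ C_P ||u'||_L².
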